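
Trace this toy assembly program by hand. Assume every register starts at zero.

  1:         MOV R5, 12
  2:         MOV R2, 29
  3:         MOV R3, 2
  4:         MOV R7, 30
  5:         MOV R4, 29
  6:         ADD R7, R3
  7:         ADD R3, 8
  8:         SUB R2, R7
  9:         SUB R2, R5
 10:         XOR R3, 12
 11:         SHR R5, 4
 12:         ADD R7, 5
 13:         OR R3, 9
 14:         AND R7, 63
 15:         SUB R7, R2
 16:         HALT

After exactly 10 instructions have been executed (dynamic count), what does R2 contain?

MOV R5, 12 → R5=12
MOV R2, 29 → R2=29
MOV R3, 2 → R3=2
MOV R7, 30 → R7=30
MOV R4, 29 → R4=29
ADD R7, R3 → R7=30+2=32
ADD R3, 8 → R3=2+8=10
SUB R2, R7 → R2=29-32=-3
SUB R2, R5 → R2=(-3)-12=-15
XOR R3, 12 → R3=10^12=6
After step 10: R2 = -15.

-15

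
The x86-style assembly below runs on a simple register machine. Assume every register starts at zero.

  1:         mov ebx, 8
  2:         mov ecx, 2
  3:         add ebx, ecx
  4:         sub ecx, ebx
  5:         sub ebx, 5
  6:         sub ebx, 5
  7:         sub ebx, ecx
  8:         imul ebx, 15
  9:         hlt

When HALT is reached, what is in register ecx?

-8

mov ebx, 8 → ebx=8
mov ecx, 2 → ecx=2
add ebx, ecx → ebx=8+2=10
sub ecx, ebx → ecx=2-10=-8
sub ebx, 5 → ebx=10-5=5
sub ebx, 5 → ebx=5-5=0
sub ebx, ecx → ebx=0-(-8)=8
imul ebx, 15 → ebx=8*15=120
halt.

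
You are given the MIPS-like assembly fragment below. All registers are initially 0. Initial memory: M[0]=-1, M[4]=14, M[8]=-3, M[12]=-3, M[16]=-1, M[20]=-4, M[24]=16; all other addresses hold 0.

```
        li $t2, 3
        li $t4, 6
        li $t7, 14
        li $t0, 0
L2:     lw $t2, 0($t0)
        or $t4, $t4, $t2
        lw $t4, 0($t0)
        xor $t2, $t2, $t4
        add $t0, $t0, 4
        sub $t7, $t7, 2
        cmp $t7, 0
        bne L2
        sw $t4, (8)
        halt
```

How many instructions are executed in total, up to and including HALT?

$t2=3
$t4=6
$t7=14
$t0=0
$t2=M[0]=-1
$t4=6|(-1)=-1
$t4=M[0]=-1
$t2=(-1)^(-1)=0
$t0=0+4=4
$t7=14-2=12
cmp $t7, 0  (cmp 12,0)
bne L2: taken
$t2=M[4]=14
$t4=(-1)|14=-1
$t4=M[4]=14
$t2=14^14=0
$t0=4+4=8
$t7=12-2=10
cmp $t7, 0  (cmp 10,0)
bne L2: taken
$t2=M[8]=-3
$t4=14|(-3)=-1
$t4=M[8]=-3
$t2=(-3)^(-3)=0
$t0=8+4=12
$t7=10-2=8
cmp $t7, 0  (cmp 8,0)
bne L2: taken
$t2=M[12]=-3
$t4=(-3)|(-3)=-3
$t4=M[12]=-3
$t2=(-3)^(-3)=0
$t0=12+4=16
$t7=8-2=6
cmp $t7, 0  (cmp 6,0)
bne L2: taken
$t2=M[16]=-1
$t4=(-3)|(-1)=-1
$t4=M[16]=-1
$t2=(-1)^(-1)=0
$t0=16+4=20
$t7=6-2=4
cmp $t7, 0  (cmp 4,0)
bne L2: taken
$t2=M[20]=-4
$t4=(-1)|(-4)=-1
$t4=M[20]=-4
$t2=(-4)^(-4)=0
$t0=20+4=24
$t7=4-2=2
cmp $t7, 0  (cmp 2,0)
bne L2: taken
$t2=M[24]=16
$t4=(-4)|16=-4
$t4=M[24]=16
$t2=16^16=0
$t0=24+4=28
$t7=2-2=0
cmp $t7, 0  (cmp 0,0)
bne L2: not taken
sw $t4, (8) → M[8]=16
halt.
Total executed instructions: 62.

62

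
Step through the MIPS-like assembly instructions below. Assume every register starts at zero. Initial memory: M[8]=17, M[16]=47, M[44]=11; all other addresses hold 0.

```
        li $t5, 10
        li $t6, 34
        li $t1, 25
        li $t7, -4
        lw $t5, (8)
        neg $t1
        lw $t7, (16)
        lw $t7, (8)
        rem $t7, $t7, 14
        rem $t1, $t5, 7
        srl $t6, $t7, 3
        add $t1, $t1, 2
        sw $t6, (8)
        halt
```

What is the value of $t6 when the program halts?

$t5=10
$t6=34
$t1=25
$t7=-4
$t5=M[8]=17
$t1=-(25)=-25
$t7=M[16]=47
$t7=M[8]=17
$t7=17%14=3
$t1=17%7=3
$t6=3>>3=0
$t1=3+2=5
sw $t6, (8) → M[8]=0
halt.

0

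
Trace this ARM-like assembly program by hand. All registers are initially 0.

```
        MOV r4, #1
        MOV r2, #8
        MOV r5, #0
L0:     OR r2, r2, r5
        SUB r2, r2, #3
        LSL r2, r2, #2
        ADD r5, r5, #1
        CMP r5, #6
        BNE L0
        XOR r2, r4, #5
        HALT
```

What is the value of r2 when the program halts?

MOV r4, #1 → r4=1
MOV r2, #8 → r2=8
MOV r5, #0 → r5=0
OR r2, r2, r5 → r2=8|0=8
SUB r2, r2, #3 → r2=8-3=5
LSL r2, r2, #2 → r2=5<<2=20
ADD r5, r5, #1 → r5=0+1=1
CMP r5, #6  (cmp 1,6)
BNE L0: taken
OR r2, r2, r5 → r2=20|1=21
SUB r2, r2, #3 → r2=21-3=18
LSL r2, r2, #2 → r2=18<<2=72
ADD r5, r5, #1 → r5=1+1=2
CMP r5, #6  (cmp 2,6)
BNE L0: taken
OR r2, r2, r5 → r2=72|2=74
SUB r2, r2, #3 → r2=74-3=71
LSL r2, r2, #2 → r2=71<<2=284
ADD r5, r5, #1 → r5=2+1=3
CMP r5, #6  (cmp 3,6)
BNE L0: taken
OR r2, r2, r5 → r2=284|3=287
SUB r2, r2, #3 → r2=287-3=284
LSL r2, r2, #2 → r2=284<<2=1136
ADD r5, r5, #1 → r5=3+1=4
CMP r5, #6  (cmp 4,6)
BNE L0: taken
OR r2, r2, r5 → r2=1136|4=1140
SUB r2, r2, #3 → r2=1140-3=1137
LSL r2, r2, #2 → r2=1137<<2=4548
ADD r5, r5, #1 → r5=4+1=5
CMP r5, #6  (cmp 5,6)
BNE L0: taken
OR r2, r2, r5 → r2=4548|5=4549
SUB r2, r2, #3 → r2=4549-3=4546
LSL r2, r2, #2 → r2=4546<<2=18184
ADD r5, r5, #1 → r5=5+1=6
CMP r5, #6  (cmp 6,6)
BNE L0: not taken
XOR r2, r4, #5 → r2=1^5=4
halt.

4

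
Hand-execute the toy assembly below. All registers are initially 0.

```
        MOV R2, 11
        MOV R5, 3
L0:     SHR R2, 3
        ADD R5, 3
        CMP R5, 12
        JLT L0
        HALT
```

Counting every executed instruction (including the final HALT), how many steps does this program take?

15

after MOV R2, 11: R2=11
after MOV R5, 3: R5=3
after SHR R2, 3: R2=11>>3=1
after ADD R5, 3: R5=3+3=6
CMP R5, 12  (cmp 6,12)
JLT L0: taken
after SHR R2, 3: R2=1>>3=0
after ADD R5, 3: R5=6+3=9
CMP R5, 12  (cmp 9,12)
JLT L0: taken
after SHR R2, 3: R2=0>>3=0
after ADD R5, 3: R5=9+3=12
CMP R5, 12  (cmp 12,12)
JLT L0: not taken
halt.
Total executed instructions: 15.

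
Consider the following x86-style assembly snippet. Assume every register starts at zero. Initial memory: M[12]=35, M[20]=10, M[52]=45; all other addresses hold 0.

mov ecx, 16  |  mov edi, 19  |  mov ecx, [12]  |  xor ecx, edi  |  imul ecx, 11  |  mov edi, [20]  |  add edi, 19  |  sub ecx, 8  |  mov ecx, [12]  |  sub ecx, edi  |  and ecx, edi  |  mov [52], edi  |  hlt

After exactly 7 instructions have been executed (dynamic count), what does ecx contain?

528

mov ecx, 16 → ecx=16
mov edi, 19 → edi=19
mov ecx, [12] → ecx=M[12]=35
xor ecx, edi → ecx=35^19=48
imul ecx, 11 → ecx=48*11=528
mov edi, [20] → edi=M[20]=10
add edi, 19 → edi=10+19=29
After step 7: ecx = 528.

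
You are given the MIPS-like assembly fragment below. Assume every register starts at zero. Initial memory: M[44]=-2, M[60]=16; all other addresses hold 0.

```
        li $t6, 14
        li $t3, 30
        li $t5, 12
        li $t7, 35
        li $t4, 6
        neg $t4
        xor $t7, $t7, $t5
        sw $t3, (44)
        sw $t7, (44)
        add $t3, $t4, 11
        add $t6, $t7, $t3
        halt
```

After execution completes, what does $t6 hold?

$t6=14
$t3=30
$t5=12
$t7=35
$t4=6
$t4=-(6)=-6
$t7=35^12=47
sw $t3, (44) → M[44]=30
sw $t7, (44) → M[44]=47
$t3=(-6)+11=5
$t6=47+5=52
halt.

52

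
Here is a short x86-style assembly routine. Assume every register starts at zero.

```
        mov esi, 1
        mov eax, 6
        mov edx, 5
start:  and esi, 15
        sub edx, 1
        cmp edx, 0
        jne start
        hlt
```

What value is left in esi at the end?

1

after mov esi, 1: esi=1
after mov eax, 6: eax=6
after mov edx, 5: edx=5
after and esi, 15: esi=1&15=1
after sub edx, 1: edx=5-1=4
cmp edx, 0  (cmp 4,0)
jne start: taken
after and esi, 15: esi=1&15=1
after sub edx, 1: edx=4-1=3
cmp edx, 0  (cmp 3,0)
jne start: taken
after and esi, 15: esi=1&15=1
after sub edx, 1: edx=3-1=2
cmp edx, 0  (cmp 2,0)
jne start: taken
after and esi, 15: esi=1&15=1
after sub edx, 1: edx=2-1=1
cmp edx, 0  (cmp 1,0)
jne start: taken
after and esi, 15: esi=1&15=1
after sub edx, 1: edx=1-1=0
cmp edx, 0  (cmp 0,0)
jne start: not taken
halt.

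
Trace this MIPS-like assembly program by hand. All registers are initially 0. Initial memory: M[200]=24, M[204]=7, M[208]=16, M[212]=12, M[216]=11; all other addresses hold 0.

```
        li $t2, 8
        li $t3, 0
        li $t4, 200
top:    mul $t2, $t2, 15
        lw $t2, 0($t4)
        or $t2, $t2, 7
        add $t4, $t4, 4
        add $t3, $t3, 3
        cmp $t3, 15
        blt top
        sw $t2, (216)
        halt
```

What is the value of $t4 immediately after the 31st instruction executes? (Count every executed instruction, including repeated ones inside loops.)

216

$t2=8
$t3=0
$t4=200
$t2=8*15=120
$t2=M[200]=24
$t2=24|7=31
$t4=200+4=204
$t3=0+3=3
cmp $t3, 15  (cmp 3,15)
blt top: taken
$t2=31*15=465
$t2=M[204]=7
$t2=7|7=7
$t4=204+4=208
$t3=3+3=6
cmp $t3, 15  (cmp 6,15)
blt top: taken
$t2=7*15=105
$t2=M[208]=16
$t2=16|7=23
$t4=208+4=212
$t3=6+3=9
cmp $t3, 15  (cmp 9,15)
blt top: taken
$t2=23*15=345
$t2=M[212]=12
$t2=12|7=15
$t4=212+4=216
$t3=9+3=12
cmp $t3, 15  (cmp 12,15)
blt top: taken
After step 31: $t4 = 216.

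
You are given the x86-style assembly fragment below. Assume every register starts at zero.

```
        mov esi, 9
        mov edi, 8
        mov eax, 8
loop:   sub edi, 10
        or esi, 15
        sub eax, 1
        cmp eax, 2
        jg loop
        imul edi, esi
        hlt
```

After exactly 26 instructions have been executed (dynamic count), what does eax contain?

after mov esi, 9: esi=9
after mov edi, 8: edi=8
after mov eax, 8: eax=8
after sub edi, 10: edi=8-10=-2
after or esi, 15: esi=9|15=15
after sub eax, 1: eax=8-1=7
cmp eax, 2  (cmp 7,2)
jg loop: taken
after sub edi, 10: edi=(-2)-10=-12
after or esi, 15: esi=15|15=15
after sub eax, 1: eax=7-1=6
cmp eax, 2  (cmp 6,2)
jg loop: taken
after sub edi, 10: edi=(-12)-10=-22
after or esi, 15: esi=15|15=15
after sub eax, 1: eax=6-1=5
cmp eax, 2  (cmp 5,2)
jg loop: taken
after sub edi, 10: edi=(-22)-10=-32
after or esi, 15: esi=15|15=15
after sub eax, 1: eax=5-1=4
cmp eax, 2  (cmp 4,2)
jg loop: taken
after sub edi, 10: edi=(-32)-10=-42
after or esi, 15: esi=15|15=15
after sub eax, 1: eax=4-1=3
After step 26: eax = 3.

3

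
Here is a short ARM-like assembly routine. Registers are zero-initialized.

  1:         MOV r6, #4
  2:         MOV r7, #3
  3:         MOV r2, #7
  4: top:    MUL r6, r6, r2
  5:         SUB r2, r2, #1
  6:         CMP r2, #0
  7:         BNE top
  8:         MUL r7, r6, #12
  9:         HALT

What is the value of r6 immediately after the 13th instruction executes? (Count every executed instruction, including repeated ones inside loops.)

after MOV r6, #4: r6=4
after MOV r7, #3: r7=3
after MOV r2, #7: r2=7
after MUL r6, r6, r2: r6=4*7=28
after SUB r2, r2, #1: r2=7-1=6
CMP r2, #0  (cmp 6,0)
BNE top: taken
after MUL r6, r6, r2: r6=28*6=168
after SUB r2, r2, #1: r2=6-1=5
CMP r2, #0  (cmp 5,0)
BNE top: taken
after MUL r6, r6, r2: r6=168*5=840
after SUB r2, r2, #1: r2=5-1=4
After step 13: r6 = 840.

840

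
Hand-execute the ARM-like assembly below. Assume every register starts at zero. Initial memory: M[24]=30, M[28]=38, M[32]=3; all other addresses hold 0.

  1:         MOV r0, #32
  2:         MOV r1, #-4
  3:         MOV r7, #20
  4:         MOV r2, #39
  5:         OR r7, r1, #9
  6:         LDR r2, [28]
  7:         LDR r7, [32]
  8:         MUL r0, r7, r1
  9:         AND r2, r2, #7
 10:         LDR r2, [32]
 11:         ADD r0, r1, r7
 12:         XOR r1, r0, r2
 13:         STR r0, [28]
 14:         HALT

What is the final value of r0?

-1

r0=32
r1=-4
r7=20
r2=39
r7=(-4)|9=-3
r2=M[28]=38
r7=M[32]=3
r0=3*(-4)=-12
r2=38&7=6
r2=M[32]=3
r0=(-4)+3=-1
r1=(-1)^3=-4
STR r0, [28] → M[28]=-1
halt.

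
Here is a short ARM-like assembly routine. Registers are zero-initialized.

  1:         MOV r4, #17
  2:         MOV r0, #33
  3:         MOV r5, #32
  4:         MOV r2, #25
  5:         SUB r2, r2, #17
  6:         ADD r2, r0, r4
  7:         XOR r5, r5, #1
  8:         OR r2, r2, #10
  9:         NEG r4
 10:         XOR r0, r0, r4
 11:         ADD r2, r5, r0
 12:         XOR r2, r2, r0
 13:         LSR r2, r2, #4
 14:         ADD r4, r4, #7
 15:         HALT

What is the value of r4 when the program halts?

-10

after MOV r4, #17: r4=17
after MOV r0, #33: r0=33
after MOV r5, #32: r5=32
after MOV r2, #25: r2=25
after SUB r2, r2, #17: r2=25-17=8
after ADD r2, r0, r4: r2=33+17=50
after XOR r5, r5, #1: r5=32^1=33
after OR r2, r2, #10: r2=50|10=58
after NEG r4: r4=-(17)=-17
after XOR r0, r0, r4: r0=33^(-17)=-50
after ADD r2, r5, r0: r2=33+(-50)=-17
after XOR r2, r2, r0: r2=(-17)^(-50)=33
after LSR r2, r2, #4: r2=33>>4=2
after ADD r4, r4, #7: r4=(-17)+7=-10
halt.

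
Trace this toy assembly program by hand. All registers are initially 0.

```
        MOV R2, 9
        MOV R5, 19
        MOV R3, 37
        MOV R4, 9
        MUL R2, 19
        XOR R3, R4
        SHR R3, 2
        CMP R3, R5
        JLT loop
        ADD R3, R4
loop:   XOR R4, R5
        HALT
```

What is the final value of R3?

11

MOV R2, 9 → R2=9
MOV R5, 19 → R5=19
MOV R3, 37 → R3=37
MOV R4, 9 → R4=9
MUL R2, 19 → R2=9*19=171
XOR R3, R4 → R3=37^9=44
SHR R3, 2 → R3=44>>2=11
CMP R3, R5  (cmp 11,19)
JLT loop: taken
XOR R4, R5 → R4=9^19=26
halt.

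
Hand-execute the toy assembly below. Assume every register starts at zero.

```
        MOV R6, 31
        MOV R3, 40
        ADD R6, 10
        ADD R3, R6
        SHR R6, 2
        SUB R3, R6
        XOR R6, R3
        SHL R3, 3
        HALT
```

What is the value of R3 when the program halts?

568

after MOV R6, 31: R6=31
after MOV R3, 40: R3=40
after ADD R6, 10: R6=31+10=41
after ADD R3, R6: R3=40+41=81
after SHR R6, 2: R6=41>>2=10
after SUB R3, R6: R3=81-10=71
after XOR R6, R3: R6=10^71=77
after SHL R3, 3: R3=71<<3=568
halt.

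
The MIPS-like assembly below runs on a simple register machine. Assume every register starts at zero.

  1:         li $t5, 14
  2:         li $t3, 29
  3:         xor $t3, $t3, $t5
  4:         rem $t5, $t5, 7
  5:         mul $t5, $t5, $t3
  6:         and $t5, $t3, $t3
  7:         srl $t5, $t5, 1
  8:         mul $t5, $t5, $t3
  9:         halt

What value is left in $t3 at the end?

19

$t5=14
$t3=29
$t3=29^14=19
$t5=14%7=0
$t5=0*19=0
$t5=19&19=19
$t5=19>>1=9
$t5=9*19=171
halt.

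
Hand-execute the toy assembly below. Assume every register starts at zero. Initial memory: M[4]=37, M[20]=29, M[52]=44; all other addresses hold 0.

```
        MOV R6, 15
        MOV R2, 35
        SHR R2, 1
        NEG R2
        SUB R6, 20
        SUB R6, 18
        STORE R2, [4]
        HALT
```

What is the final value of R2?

-17

R6=15
R2=35
R2=35>>1=17
R2=-(17)=-17
R6=15-20=-5
R6=(-5)-18=-23
STORE R2, [4] → M[4]=-17
halt.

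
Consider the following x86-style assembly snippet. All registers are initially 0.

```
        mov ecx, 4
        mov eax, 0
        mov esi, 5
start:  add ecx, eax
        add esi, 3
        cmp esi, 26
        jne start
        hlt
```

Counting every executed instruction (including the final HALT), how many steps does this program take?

32

ecx=4
eax=0
esi=5
ecx=4+0=4
esi=5+3=8
cmp esi, 26  (cmp 8,26)
jne start: taken
ecx=4+0=4
esi=8+3=11
cmp esi, 26  (cmp 11,26)
jne start: taken
ecx=4+0=4
esi=11+3=14
cmp esi, 26  (cmp 14,26)
jne start: taken
ecx=4+0=4
esi=14+3=17
cmp esi, 26  (cmp 17,26)
jne start: taken
ecx=4+0=4
esi=17+3=20
cmp esi, 26  (cmp 20,26)
jne start: taken
ecx=4+0=4
esi=20+3=23
cmp esi, 26  (cmp 23,26)
jne start: taken
ecx=4+0=4
esi=23+3=26
cmp esi, 26  (cmp 26,26)
jne start: not taken
halt.
Total executed instructions: 32.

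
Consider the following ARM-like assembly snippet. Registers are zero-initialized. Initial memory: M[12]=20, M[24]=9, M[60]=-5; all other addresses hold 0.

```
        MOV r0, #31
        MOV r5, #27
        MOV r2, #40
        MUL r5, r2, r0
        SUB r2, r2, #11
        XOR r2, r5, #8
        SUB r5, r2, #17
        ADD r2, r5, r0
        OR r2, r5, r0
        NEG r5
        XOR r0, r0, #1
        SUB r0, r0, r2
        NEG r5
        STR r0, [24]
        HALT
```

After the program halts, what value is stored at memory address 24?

r0=31
r5=27
r2=40
r5=40*31=1240
r2=40-11=29
r2=1240^8=1232
r5=1232-17=1215
r2=1215+31=1246
r2=1215|31=1215
r5=-(1215)=-1215
r0=31^1=30
r0=30-1215=-1185
r5=-(-1215)=1215
STR r0, [24] → M[24]=-1185
halt.

-1185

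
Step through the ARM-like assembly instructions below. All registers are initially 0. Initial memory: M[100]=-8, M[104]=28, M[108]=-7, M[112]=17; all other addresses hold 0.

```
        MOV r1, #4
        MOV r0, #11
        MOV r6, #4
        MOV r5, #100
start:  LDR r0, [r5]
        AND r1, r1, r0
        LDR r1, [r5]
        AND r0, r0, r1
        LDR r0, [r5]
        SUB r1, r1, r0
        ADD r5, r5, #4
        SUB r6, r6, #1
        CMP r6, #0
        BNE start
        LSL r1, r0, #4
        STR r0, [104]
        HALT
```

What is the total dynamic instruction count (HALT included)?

47

r1=4
r0=11
r6=4
r5=100
r0=M[100]=-8
r1=4&(-8)=0
r1=M[100]=-8
r0=(-8)&(-8)=-8
r0=M[100]=-8
r1=(-8)-(-8)=0
r5=100+4=104
r6=4-1=3
CMP r6, #0  (cmp 3,0)
BNE start: taken
r0=M[104]=28
r1=0&28=0
r1=M[104]=28
r0=28&28=28
r0=M[104]=28
r1=28-28=0
r5=104+4=108
r6=3-1=2
CMP r6, #0  (cmp 2,0)
BNE start: taken
r0=M[108]=-7
r1=0&(-7)=0
r1=M[108]=-7
r0=(-7)&(-7)=-7
r0=M[108]=-7
r1=(-7)-(-7)=0
r5=108+4=112
r6=2-1=1
CMP r6, #0  (cmp 1,0)
BNE start: taken
r0=M[112]=17
r1=0&17=0
r1=M[112]=17
r0=17&17=17
r0=M[112]=17
r1=17-17=0
r5=112+4=116
r6=1-1=0
CMP r6, #0  (cmp 0,0)
BNE start: not taken
r1=17<<4=272
STR r0, [104] → M[104]=17
halt.
Total executed instructions: 47.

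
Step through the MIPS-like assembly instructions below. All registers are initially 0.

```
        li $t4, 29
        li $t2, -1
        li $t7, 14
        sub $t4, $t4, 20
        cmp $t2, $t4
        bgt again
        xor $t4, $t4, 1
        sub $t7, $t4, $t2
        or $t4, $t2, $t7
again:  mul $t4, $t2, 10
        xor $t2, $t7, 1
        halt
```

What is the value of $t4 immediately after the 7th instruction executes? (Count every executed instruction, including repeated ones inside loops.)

after li $t4, 29: $t4=29
after li $t2, -1: $t2=-1
after li $t7, 14: $t7=14
after sub $t4, $t4, 20: $t4=29-20=9
cmp $t2, $t4  (cmp -1,9)
bgt again: not taken
after xor $t4, $t4, 1: $t4=9^1=8
After step 7: $t4 = 8.

8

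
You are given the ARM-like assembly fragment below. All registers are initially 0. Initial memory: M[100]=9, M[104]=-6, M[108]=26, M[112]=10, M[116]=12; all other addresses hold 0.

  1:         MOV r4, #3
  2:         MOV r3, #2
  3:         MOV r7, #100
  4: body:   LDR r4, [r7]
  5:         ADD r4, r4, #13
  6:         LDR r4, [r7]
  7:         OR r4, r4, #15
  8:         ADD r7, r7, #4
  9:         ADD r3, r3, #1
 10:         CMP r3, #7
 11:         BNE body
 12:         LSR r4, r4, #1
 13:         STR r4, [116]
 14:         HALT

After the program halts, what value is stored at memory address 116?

7

r4=3
r3=2
r7=100
r4=M[100]=9
r4=9+13=22
r4=M[100]=9
r4=9|15=15
r7=100+4=104
r3=2+1=3
CMP r3, #7  (cmp 3,7)
BNE body: taken
r4=M[104]=-6
r4=(-6)+13=7
r4=M[104]=-6
r4=(-6)|15=-1
r7=104+4=108
r3=3+1=4
CMP r3, #7  (cmp 4,7)
BNE body: taken
r4=M[108]=26
r4=26+13=39
r4=M[108]=26
r4=26|15=31
r7=108+4=112
r3=4+1=5
CMP r3, #7  (cmp 5,7)
BNE body: taken
r4=M[112]=10
r4=10+13=23
r4=M[112]=10
r4=10|15=15
r7=112+4=116
r3=5+1=6
CMP r3, #7  (cmp 6,7)
BNE body: taken
r4=M[116]=12
r4=12+13=25
r4=M[116]=12
r4=12|15=15
r7=116+4=120
r3=6+1=7
CMP r3, #7  (cmp 7,7)
BNE body: not taken
r4=15>>1=7
STR r4, [116] → M[116]=7
halt.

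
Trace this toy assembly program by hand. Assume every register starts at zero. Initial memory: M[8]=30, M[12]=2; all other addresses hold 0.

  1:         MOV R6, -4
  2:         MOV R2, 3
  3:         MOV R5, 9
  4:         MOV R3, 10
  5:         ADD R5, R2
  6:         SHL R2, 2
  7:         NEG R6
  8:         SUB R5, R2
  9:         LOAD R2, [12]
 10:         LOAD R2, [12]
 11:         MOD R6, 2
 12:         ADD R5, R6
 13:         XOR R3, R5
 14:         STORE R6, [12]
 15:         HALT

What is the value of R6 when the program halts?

0

R6=-4
R2=3
R5=9
R3=10
R5=9+3=12
R2=3<<2=12
R6=-(-4)=4
R5=12-12=0
R2=M[12]=2
R2=M[12]=2
R6=4%2=0
R5=0+0=0
R3=10^0=10
STORE R6, [12] → M[12]=0
halt.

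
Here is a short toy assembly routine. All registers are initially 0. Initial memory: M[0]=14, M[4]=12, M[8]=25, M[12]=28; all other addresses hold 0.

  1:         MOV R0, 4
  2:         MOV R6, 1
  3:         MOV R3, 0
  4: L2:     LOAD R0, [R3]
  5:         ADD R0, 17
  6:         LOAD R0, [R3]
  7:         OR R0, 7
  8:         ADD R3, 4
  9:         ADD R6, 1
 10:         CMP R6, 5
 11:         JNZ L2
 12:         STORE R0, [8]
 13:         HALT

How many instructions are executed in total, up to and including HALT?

after MOV R0, 4: R0=4
after MOV R6, 1: R6=1
after MOV R3, 0: R3=0
after LOAD R0, [R3]: R0=M[0]=14
after ADD R0, 17: R0=14+17=31
after LOAD R0, [R3]: R0=M[0]=14
after OR R0, 7: R0=14|7=15
after ADD R3, 4: R3=0+4=4
after ADD R6, 1: R6=1+1=2
CMP R6, 5  (cmp 2,5)
JNZ L2: taken
after LOAD R0, [R3]: R0=M[4]=12
after ADD R0, 17: R0=12+17=29
after LOAD R0, [R3]: R0=M[4]=12
after OR R0, 7: R0=12|7=15
after ADD R3, 4: R3=4+4=8
after ADD R6, 1: R6=2+1=3
CMP R6, 5  (cmp 3,5)
JNZ L2: taken
after LOAD R0, [R3]: R0=M[8]=25
after ADD R0, 17: R0=25+17=42
after LOAD R0, [R3]: R0=M[8]=25
after OR R0, 7: R0=25|7=31
after ADD R3, 4: R3=8+4=12
after ADD R6, 1: R6=3+1=4
CMP R6, 5  (cmp 4,5)
JNZ L2: taken
after LOAD R0, [R3]: R0=M[12]=28
after ADD R0, 17: R0=28+17=45
after LOAD R0, [R3]: R0=M[12]=28
after OR R0, 7: R0=28|7=31
after ADD R3, 4: R3=12+4=16
after ADD R6, 1: R6=4+1=5
CMP R6, 5  (cmp 5,5)
JNZ L2: not taken
STORE R0, [8] → M[8]=31
halt.
Total executed instructions: 37.

37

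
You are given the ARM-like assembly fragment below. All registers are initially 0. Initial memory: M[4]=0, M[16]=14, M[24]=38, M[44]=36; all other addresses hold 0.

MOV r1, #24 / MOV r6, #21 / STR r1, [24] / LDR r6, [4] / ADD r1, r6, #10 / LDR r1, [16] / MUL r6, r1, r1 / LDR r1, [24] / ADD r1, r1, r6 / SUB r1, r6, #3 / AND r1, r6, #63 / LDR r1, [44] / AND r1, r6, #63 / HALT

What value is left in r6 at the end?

196

after MOV r1, #24: r1=24
after MOV r6, #21: r6=21
STR r1, [24] → M[24]=24
after LDR r6, [4]: r6=M[4]=0
after ADD r1, r6, #10: r1=0+10=10
after LDR r1, [16]: r1=M[16]=14
after MUL r6, r1, r1: r6=14*14=196
after LDR r1, [24]: r1=M[24]=24
after ADD r1, r1, r6: r1=24+196=220
after SUB r1, r6, #3: r1=196-3=193
after AND r1, r6, #63: r1=196&63=4
after LDR r1, [44]: r1=M[44]=36
after AND r1, r6, #63: r1=196&63=4
halt.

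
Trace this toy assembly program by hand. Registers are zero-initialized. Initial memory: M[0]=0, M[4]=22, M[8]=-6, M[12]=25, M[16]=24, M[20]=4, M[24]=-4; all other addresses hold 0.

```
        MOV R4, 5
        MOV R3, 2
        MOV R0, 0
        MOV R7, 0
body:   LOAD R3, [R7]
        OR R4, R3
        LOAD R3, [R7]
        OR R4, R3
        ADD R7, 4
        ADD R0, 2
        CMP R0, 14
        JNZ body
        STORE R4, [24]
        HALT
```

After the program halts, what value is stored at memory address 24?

R4=5
R3=2
R0=0
R7=0
R3=M[0]=0
R4=5|0=5
R3=M[0]=0
R4=5|0=5
R7=0+4=4
R0=0+2=2
CMP R0, 14  (cmp 2,14)
JNZ body: taken
R3=M[4]=22
R4=5|22=23
R3=M[4]=22
R4=23|22=23
R7=4+4=8
R0=2+2=4
CMP R0, 14  (cmp 4,14)
JNZ body: taken
R3=M[8]=-6
R4=23|(-6)=-1
R3=M[8]=-6
R4=(-1)|(-6)=-1
R7=8+4=12
R0=4+2=6
CMP R0, 14  (cmp 6,14)
JNZ body: taken
R3=M[12]=25
R4=(-1)|25=-1
R3=M[12]=25
R4=(-1)|25=-1
R7=12+4=16
R0=6+2=8
CMP R0, 14  (cmp 8,14)
JNZ body: taken
R3=M[16]=24
R4=(-1)|24=-1
R3=M[16]=24
R4=(-1)|24=-1
R7=16+4=20
R0=8+2=10
CMP R0, 14  (cmp 10,14)
JNZ body: taken
R3=M[20]=4
R4=(-1)|4=-1
R3=M[20]=4
R4=(-1)|4=-1
R7=20+4=24
R0=10+2=12
CMP R0, 14  (cmp 12,14)
JNZ body: taken
R3=M[24]=-4
R4=(-1)|(-4)=-1
R3=M[24]=-4
R4=(-1)|(-4)=-1
R7=24+4=28
R0=12+2=14
CMP R0, 14  (cmp 14,14)
JNZ body: not taken
STORE R4, [24] → M[24]=-1
halt.

-1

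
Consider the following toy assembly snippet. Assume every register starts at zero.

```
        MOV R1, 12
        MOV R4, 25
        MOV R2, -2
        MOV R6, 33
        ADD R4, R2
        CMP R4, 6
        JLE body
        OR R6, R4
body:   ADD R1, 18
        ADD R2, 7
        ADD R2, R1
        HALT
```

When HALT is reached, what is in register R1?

after MOV R1, 12: R1=12
after MOV R4, 25: R4=25
after MOV R2, -2: R2=-2
after MOV R6, 33: R6=33
after ADD R4, R2: R4=25+(-2)=23
CMP R4, 6  (cmp 23,6)
JLE body: not taken
after OR R6, R4: R6=33|23=55
after ADD R1, 18: R1=12+18=30
after ADD R2, 7: R2=(-2)+7=5
after ADD R2, R1: R2=5+30=35
halt.

30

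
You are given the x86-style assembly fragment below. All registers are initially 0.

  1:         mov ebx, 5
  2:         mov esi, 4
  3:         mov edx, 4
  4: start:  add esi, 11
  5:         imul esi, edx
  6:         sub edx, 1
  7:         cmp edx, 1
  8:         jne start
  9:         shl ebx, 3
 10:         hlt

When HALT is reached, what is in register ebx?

after mov ebx, 5: ebx=5
after mov esi, 4: esi=4
after mov edx, 4: edx=4
after add esi, 11: esi=4+11=15
after imul esi, edx: esi=15*4=60
after sub edx, 1: edx=4-1=3
cmp edx, 1  (cmp 3,1)
jne start: taken
after add esi, 11: esi=60+11=71
after imul esi, edx: esi=71*3=213
after sub edx, 1: edx=3-1=2
cmp edx, 1  (cmp 2,1)
jne start: taken
after add esi, 11: esi=213+11=224
after imul esi, edx: esi=224*2=448
after sub edx, 1: edx=2-1=1
cmp edx, 1  (cmp 1,1)
jne start: not taken
after shl ebx, 3: ebx=5<<3=40
halt.

40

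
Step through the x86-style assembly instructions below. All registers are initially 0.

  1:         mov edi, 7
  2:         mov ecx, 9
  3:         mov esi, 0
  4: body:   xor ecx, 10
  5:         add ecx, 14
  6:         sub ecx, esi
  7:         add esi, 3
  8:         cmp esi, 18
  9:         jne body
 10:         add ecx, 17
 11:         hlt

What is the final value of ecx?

mov edi, 7 → edi=7
mov ecx, 9 → ecx=9
mov esi, 0 → esi=0
xor ecx, 10 → ecx=9^10=3
add ecx, 14 → ecx=3+14=17
sub ecx, esi → ecx=17-0=17
add esi, 3 → esi=0+3=3
cmp esi, 18  (cmp 3,18)
jne body: taken
xor ecx, 10 → ecx=17^10=27
add ecx, 14 → ecx=27+14=41
sub ecx, esi → ecx=41-3=38
add esi, 3 → esi=3+3=6
cmp esi, 18  (cmp 6,18)
jne body: taken
xor ecx, 10 → ecx=38^10=44
add ecx, 14 → ecx=44+14=58
sub ecx, esi → ecx=58-6=52
add esi, 3 → esi=6+3=9
cmp esi, 18  (cmp 9,18)
jne body: taken
xor ecx, 10 → ecx=52^10=62
add ecx, 14 → ecx=62+14=76
sub ecx, esi → ecx=76-9=67
add esi, 3 → esi=9+3=12
cmp esi, 18  (cmp 12,18)
jne body: taken
xor ecx, 10 → ecx=67^10=73
add ecx, 14 → ecx=73+14=87
sub ecx, esi → ecx=87-12=75
add esi, 3 → esi=12+3=15
cmp esi, 18  (cmp 15,18)
jne body: taken
xor ecx, 10 → ecx=75^10=65
add ecx, 14 → ecx=65+14=79
sub ecx, esi → ecx=79-15=64
add esi, 3 → esi=15+3=18
cmp esi, 18  (cmp 18,18)
jne body: not taken
add ecx, 17 → ecx=64+17=81
halt.

81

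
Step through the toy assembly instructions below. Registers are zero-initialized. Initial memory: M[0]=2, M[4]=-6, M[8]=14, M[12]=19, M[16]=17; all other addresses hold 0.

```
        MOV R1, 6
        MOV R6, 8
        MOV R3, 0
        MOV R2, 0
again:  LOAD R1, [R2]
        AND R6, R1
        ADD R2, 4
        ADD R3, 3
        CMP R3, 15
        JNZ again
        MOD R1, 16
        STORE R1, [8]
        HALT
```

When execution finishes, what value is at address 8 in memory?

R1=6
R6=8
R3=0
R2=0
R1=M[0]=2
R6=8&2=0
R2=0+4=4
R3=0+3=3
CMP R3, 15  (cmp 3,15)
JNZ again: taken
R1=M[4]=-6
R6=0&(-6)=0
R2=4+4=8
R3=3+3=6
CMP R3, 15  (cmp 6,15)
JNZ again: taken
R1=M[8]=14
R6=0&14=0
R2=8+4=12
R3=6+3=9
CMP R3, 15  (cmp 9,15)
JNZ again: taken
R1=M[12]=19
R6=0&19=0
R2=12+4=16
R3=9+3=12
CMP R3, 15  (cmp 12,15)
JNZ again: taken
R1=M[16]=17
R6=0&17=0
R2=16+4=20
R3=12+3=15
CMP R3, 15  (cmp 15,15)
JNZ again: not taken
R1=17%16=1
STORE R1, [8] → M[8]=1
halt.

1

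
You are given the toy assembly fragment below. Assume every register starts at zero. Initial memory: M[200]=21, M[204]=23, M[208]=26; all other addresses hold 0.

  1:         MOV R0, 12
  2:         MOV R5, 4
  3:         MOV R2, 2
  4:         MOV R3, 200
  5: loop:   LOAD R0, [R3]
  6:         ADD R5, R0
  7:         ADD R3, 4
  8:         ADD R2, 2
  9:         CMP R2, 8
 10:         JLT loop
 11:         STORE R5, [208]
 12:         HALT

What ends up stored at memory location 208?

after MOV R0, 12: R0=12
after MOV R5, 4: R5=4
after MOV R2, 2: R2=2
after MOV R3, 200: R3=200
after LOAD R0, [R3]: R0=M[200]=21
after ADD R5, R0: R5=4+21=25
after ADD R3, 4: R3=200+4=204
after ADD R2, 2: R2=2+2=4
CMP R2, 8  (cmp 4,8)
JLT loop: taken
after LOAD R0, [R3]: R0=M[204]=23
after ADD R5, R0: R5=25+23=48
after ADD R3, 4: R3=204+4=208
after ADD R2, 2: R2=4+2=6
CMP R2, 8  (cmp 6,8)
JLT loop: taken
after LOAD R0, [R3]: R0=M[208]=26
after ADD R5, R0: R5=48+26=74
after ADD R3, 4: R3=208+4=212
after ADD R2, 2: R2=6+2=8
CMP R2, 8  (cmp 8,8)
JLT loop: not taken
STORE R5, [208] → M[208]=74
halt.

74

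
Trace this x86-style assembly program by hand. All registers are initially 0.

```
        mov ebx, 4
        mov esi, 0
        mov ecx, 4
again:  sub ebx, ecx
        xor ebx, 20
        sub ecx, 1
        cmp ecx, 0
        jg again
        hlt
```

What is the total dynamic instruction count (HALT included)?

24

mov ebx, 4 → ebx=4
mov esi, 0 → esi=0
mov ecx, 4 → ecx=4
sub ebx, ecx → ebx=4-4=0
xor ebx, 20 → ebx=0^20=20
sub ecx, 1 → ecx=4-1=3
cmp ecx, 0  (cmp 3,0)
jg again: taken
sub ebx, ecx → ebx=20-3=17
xor ebx, 20 → ebx=17^20=5
sub ecx, 1 → ecx=3-1=2
cmp ecx, 0  (cmp 2,0)
jg again: taken
sub ebx, ecx → ebx=5-2=3
xor ebx, 20 → ebx=3^20=23
sub ecx, 1 → ecx=2-1=1
cmp ecx, 0  (cmp 1,0)
jg again: taken
sub ebx, ecx → ebx=23-1=22
xor ebx, 20 → ebx=22^20=2
sub ecx, 1 → ecx=1-1=0
cmp ecx, 0  (cmp 0,0)
jg again: not taken
halt.
Total executed instructions: 24.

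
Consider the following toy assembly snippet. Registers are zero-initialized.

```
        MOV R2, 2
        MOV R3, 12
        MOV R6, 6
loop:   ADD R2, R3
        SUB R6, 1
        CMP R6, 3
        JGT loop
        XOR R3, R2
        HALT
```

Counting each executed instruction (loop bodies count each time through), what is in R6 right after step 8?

5

MOV R2, 2 → R2=2
MOV R3, 12 → R3=12
MOV R6, 6 → R6=6
ADD R2, R3 → R2=2+12=14
SUB R6, 1 → R6=6-1=5
CMP R6, 3  (cmp 5,3)
JGT loop: taken
ADD R2, R3 → R2=14+12=26
After step 8: R6 = 5.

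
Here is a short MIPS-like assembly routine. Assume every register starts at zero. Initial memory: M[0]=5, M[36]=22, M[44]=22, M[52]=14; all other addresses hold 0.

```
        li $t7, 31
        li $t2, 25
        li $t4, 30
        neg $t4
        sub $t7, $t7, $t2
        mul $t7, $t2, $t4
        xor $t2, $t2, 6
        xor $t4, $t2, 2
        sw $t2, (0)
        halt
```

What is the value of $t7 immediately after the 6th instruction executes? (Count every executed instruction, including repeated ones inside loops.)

-750

$t7=31
$t2=25
$t4=30
$t4=-(30)=-30
$t7=31-25=6
$t7=25*(-30)=-750
After step 6: $t7 = -750.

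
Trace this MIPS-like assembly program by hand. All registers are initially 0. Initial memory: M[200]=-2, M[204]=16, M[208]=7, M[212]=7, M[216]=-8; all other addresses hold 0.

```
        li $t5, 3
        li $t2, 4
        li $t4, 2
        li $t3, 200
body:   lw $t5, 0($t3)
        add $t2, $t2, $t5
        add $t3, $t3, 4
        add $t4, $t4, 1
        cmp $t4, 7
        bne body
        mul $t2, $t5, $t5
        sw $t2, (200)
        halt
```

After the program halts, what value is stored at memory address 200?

li $t5, 3 → $t5=3
li $t2, 4 → $t2=4
li $t4, 2 → $t4=2
li $t3, 200 → $t3=200
lw $t5, 0($t3) → $t5=M[200]=-2
add $t2, $t2, $t5 → $t2=4+(-2)=2
add $t3, $t3, 4 → $t3=200+4=204
add $t4, $t4, 1 → $t4=2+1=3
cmp $t4, 7  (cmp 3,7)
bne body: taken
lw $t5, 0($t3) → $t5=M[204]=16
add $t2, $t2, $t5 → $t2=2+16=18
add $t3, $t3, 4 → $t3=204+4=208
add $t4, $t4, 1 → $t4=3+1=4
cmp $t4, 7  (cmp 4,7)
bne body: taken
lw $t5, 0($t3) → $t5=M[208]=7
add $t2, $t2, $t5 → $t2=18+7=25
add $t3, $t3, 4 → $t3=208+4=212
add $t4, $t4, 1 → $t4=4+1=5
cmp $t4, 7  (cmp 5,7)
bne body: taken
lw $t5, 0($t3) → $t5=M[212]=7
add $t2, $t2, $t5 → $t2=25+7=32
add $t3, $t3, 4 → $t3=212+4=216
add $t4, $t4, 1 → $t4=5+1=6
cmp $t4, 7  (cmp 6,7)
bne body: taken
lw $t5, 0($t3) → $t5=M[216]=-8
add $t2, $t2, $t5 → $t2=32+(-8)=24
add $t3, $t3, 4 → $t3=216+4=220
add $t4, $t4, 1 → $t4=6+1=7
cmp $t4, 7  (cmp 7,7)
bne body: not taken
mul $t2, $t5, $t5 → $t2=(-8)*(-8)=64
sw $t2, (200) → M[200]=64
halt.

64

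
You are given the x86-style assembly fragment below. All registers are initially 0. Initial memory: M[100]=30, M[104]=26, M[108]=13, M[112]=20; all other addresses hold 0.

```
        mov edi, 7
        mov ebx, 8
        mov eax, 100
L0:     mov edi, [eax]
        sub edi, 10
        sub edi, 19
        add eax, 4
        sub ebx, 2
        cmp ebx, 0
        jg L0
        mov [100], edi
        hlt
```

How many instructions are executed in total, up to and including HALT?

mov edi, 7 → edi=7
mov ebx, 8 → ebx=8
mov eax, 100 → eax=100
mov edi, [eax] → edi=M[100]=30
sub edi, 10 → edi=30-10=20
sub edi, 19 → edi=20-19=1
add eax, 4 → eax=100+4=104
sub ebx, 2 → ebx=8-2=6
cmp ebx, 0  (cmp 6,0)
jg L0: taken
mov edi, [eax] → edi=M[104]=26
sub edi, 10 → edi=26-10=16
sub edi, 19 → edi=16-19=-3
add eax, 4 → eax=104+4=108
sub ebx, 2 → ebx=6-2=4
cmp ebx, 0  (cmp 4,0)
jg L0: taken
mov edi, [eax] → edi=M[108]=13
sub edi, 10 → edi=13-10=3
sub edi, 19 → edi=3-19=-16
add eax, 4 → eax=108+4=112
sub ebx, 2 → ebx=4-2=2
cmp ebx, 0  (cmp 2,0)
jg L0: taken
mov edi, [eax] → edi=M[112]=20
sub edi, 10 → edi=20-10=10
sub edi, 19 → edi=10-19=-9
add eax, 4 → eax=112+4=116
sub ebx, 2 → ebx=2-2=0
cmp ebx, 0  (cmp 0,0)
jg L0: not taken
mov [100], edi → M[100]=-9
halt.
Total executed instructions: 33.

33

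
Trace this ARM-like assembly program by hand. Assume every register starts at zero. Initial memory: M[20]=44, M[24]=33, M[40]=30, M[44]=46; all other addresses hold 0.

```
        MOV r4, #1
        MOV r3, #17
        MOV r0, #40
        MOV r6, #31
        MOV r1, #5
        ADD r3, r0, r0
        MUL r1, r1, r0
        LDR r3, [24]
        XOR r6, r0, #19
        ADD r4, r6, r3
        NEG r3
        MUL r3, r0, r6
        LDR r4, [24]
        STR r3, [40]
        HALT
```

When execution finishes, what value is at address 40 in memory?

2360

after MOV r4, #1: r4=1
after MOV r3, #17: r3=17
after MOV r0, #40: r0=40
after MOV r6, #31: r6=31
after MOV r1, #5: r1=5
after ADD r3, r0, r0: r3=40+40=80
after MUL r1, r1, r0: r1=5*40=200
after LDR r3, [24]: r3=M[24]=33
after XOR r6, r0, #19: r6=40^19=59
after ADD r4, r6, r3: r4=59+33=92
after NEG r3: r3=-(33)=-33
after MUL r3, r0, r6: r3=40*59=2360
after LDR r4, [24]: r4=M[24]=33
STR r3, [40] → M[40]=2360
halt.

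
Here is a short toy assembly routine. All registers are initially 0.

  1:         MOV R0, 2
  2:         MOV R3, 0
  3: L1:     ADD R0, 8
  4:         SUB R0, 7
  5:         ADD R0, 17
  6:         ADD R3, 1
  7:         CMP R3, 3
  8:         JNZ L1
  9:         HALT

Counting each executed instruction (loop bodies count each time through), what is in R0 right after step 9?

MOV R0, 2 → R0=2
MOV R3, 0 → R3=0
ADD R0, 8 → R0=2+8=10
SUB R0, 7 → R0=10-7=3
ADD R0, 17 → R0=3+17=20
ADD R3, 1 → R3=0+1=1
CMP R3, 3  (cmp 1,3)
JNZ L1: taken
ADD R0, 8 → R0=20+8=28
After step 9: R0 = 28.

28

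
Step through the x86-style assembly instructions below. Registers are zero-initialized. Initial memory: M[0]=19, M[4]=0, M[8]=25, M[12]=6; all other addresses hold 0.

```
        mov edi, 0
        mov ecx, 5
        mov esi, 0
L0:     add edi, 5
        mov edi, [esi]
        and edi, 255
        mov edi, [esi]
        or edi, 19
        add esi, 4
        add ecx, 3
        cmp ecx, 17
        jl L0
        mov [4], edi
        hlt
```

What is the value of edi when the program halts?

mov edi, 0 → edi=0
mov ecx, 5 → ecx=5
mov esi, 0 → esi=0
add edi, 5 → edi=0+5=5
mov edi, [esi] → edi=M[0]=19
and edi, 255 → edi=19&255=19
mov edi, [esi] → edi=M[0]=19
or edi, 19 → edi=19|19=19
add esi, 4 → esi=0+4=4
add ecx, 3 → ecx=5+3=8
cmp ecx, 17  (cmp 8,17)
jl L0: taken
add edi, 5 → edi=19+5=24
mov edi, [esi] → edi=M[4]=0
and edi, 255 → edi=0&255=0
mov edi, [esi] → edi=M[4]=0
or edi, 19 → edi=0|19=19
add esi, 4 → esi=4+4=8
add ecx, 3 → ecx=8+3=11
cmp ecx, 17  (cmp 11,17)
jl L0: taken
add edi, 5 → edi=19+5=24
mov edi, [esi] → edi=M[8]=25
and edi, 255 → edi=25&255=25
mov edi, [esi] → edi=M[8]=25
or edi, 19 → edi=25|19=27
add esi, 4 → esi=8+4=12
add ecx, 3 → ecx=11+3=14
cmp ecx, 17  (cmp 14,17)
jl L0: taken
add edi, 5 → edi=27+5=32
mov edi, [esi] → edi=M[12]=6
and edi, 255 → edi=6&255=6
mov edi, [esi] → edi=M[12]=6
or edi, 19 → edi=6|19=23
add esi, 4 → esi=12+4=16
add ecx, 3 → ecx=14+3=17
cmp ecx, 17  (cmp 17,17)
jl L0: not taken
mov [4], edi → M[4]=23
halt.

23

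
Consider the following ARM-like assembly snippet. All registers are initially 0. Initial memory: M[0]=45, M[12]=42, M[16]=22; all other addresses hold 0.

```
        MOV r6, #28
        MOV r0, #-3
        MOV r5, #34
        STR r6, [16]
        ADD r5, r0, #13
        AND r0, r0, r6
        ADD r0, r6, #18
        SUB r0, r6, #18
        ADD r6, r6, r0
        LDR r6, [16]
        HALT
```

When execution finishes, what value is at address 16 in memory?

28

r6=28
r0=-3
r5=34
STR r6, [16] → M[16]=28
r5=(-3)+13=10
r0=(-3)&28=28
r0=28+18=46
r0=28-18=10
r6=28+10=38
r6=M[16]=28
halt.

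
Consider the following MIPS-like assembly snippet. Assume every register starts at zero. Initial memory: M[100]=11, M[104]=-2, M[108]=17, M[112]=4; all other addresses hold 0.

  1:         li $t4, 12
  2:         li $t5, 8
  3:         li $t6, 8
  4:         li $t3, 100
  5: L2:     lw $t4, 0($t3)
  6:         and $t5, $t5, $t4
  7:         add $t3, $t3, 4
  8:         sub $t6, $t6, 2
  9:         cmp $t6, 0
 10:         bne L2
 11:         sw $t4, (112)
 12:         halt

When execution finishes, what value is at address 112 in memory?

4

$t4=12
$t5=8
$t6=8
$t3=100
$t4=M[100]=11
$t5=8&11=8
$t3=100+4=104
$t6=8-2=6
cmp $t6, 0  (cmp 6,0)
bne L2: taken
$t4=M[104]=-2
$t5=8&(-2)=8
$t3=104+4=108
$t6=6-2=4
cmp $t6, 0  (cmp 4,0)
bne L2: taken
$t4=M[108]=17
$t5=8&17=0
$t3=108+4=112
$t6=4-2=2
cmp $t6, 0  (cmp 2,0)
bne L2: taken
$t4=M[112]=4
$t5=0&4=0
$t3=112+4=116
$t6=2-2=0
cmp $t6, 0  (cmp 0,0)
bne L2: not taken
sw $t4, (112) → M[112]=4
halt.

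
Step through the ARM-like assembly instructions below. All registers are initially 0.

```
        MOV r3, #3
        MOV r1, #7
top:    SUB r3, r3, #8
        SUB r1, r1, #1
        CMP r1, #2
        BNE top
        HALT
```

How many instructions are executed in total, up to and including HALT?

MOV r3, #3 → r3=3
MOV r1, #7 → r1=7
SUB r3, r3, #8 → r3=3-8=-5
SUB r1, r1, #1 → r1=7-1=6
CMP r1, #2  (cmp 6,2)
BNE top: taken
SUB r3, r3, #8 → r3=(-5)-8=-13
SUB r1, r1, #1 → r1=6-1=5
CMP r1, #2  (cmp 5,2)
BNE top: taken
SUB r3, r3, #8 → r3=(-13)-8=-21
SUB r1, r1, #1 → r1=5-1=4
CMP r1, #2  (cmp 4,2)
BNE top: taken
SUB r3, r3, #8 → r3=(-21)-8=-29
SUB r1, r1, #1 → r1=4-1=3
CMP r1, #2  (cmp 3,2)
BNE top: taken
SUB r3, r3, #8 → r3=(-29)-8=-37
SUB r1, r1, #1 → r1=3-1=2
CMP r1, #2  (cmp 2,2)
BNE top: not taken
halt.
Total executed instructions: 23.

23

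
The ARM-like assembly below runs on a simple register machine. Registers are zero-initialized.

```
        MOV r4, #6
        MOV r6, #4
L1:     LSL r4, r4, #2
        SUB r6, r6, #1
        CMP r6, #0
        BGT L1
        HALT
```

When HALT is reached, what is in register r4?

after MOV r4, #6: r4=6
after MOV r6, #4: r6=4
after LSL r4, r4, #2: r4=6<<2=24
after SUB r6, r6, #1: r6=4-1=3
CMP r6, #0  (cmp 3,0)
BGT L1: taken
after LSL r4, r4, #2: r4=24<<2=96
after SUB r6, r6, #1: r6=3-1=2
CMP r6, #0  (cmp 2,0)
BGT L1: taken
after LSL r4, r4, #2: r4=96<<2=384
after SUB r6, r6, #1: r6=2-1=1
CMP r6, #0  (cmp 1,0)
BGT L1: taken
after LSL r4, r4, #2: r4=384<<2=1536
after SUB r6, r6, #1: r6=1-1=0
CMP r6, #0  (cmp 0,0)
BGT L1: not taken
halt.

1536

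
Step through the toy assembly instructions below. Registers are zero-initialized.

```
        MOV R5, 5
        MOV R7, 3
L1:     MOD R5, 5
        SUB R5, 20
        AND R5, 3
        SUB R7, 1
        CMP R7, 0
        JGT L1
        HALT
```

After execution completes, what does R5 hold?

0

R5=5
R7=3
R5=5%5=0
R5=0-20=-20
R5=(-20)&3=0
R7=3-1=2
CMP R7, 0  (cmp 2,0)
JGT L1: taken
R5=0%5=0
R5=0-20=-20
R5=(-20)&3=0
R7=2-1=1
CMP R7, 0  (cmp 1,0)
JGT L1: taken
R5=0%5=0
R5=0-20=-20
R5=(-20)&3=0
R7=1-1=0
CMP R7, 0  (cmp 0,0)
JGT L1: not taken
halt.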